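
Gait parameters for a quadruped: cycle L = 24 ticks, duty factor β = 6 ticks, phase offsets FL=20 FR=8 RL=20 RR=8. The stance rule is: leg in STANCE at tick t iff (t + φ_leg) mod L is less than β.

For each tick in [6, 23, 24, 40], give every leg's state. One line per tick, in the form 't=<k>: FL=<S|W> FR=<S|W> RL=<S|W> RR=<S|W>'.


t=6: phase=(2,14,2,14) vs β=6 → FL=S FR=W RL=S RR=W
t=23: phase=(19,7,19,7) vs β=6 → FL=W FR=W RL=W RR=W
t=24: phase=(20,8,20,8) vs β=6 → FL=W FR=W RL=W RR=W
t=40: phase=(12,0,12,0) vs β=6 → FL=W FR=S RL=W RR=S

t=6: FL=S FR=W RL=S RR=W
t=23: FL=W FR=W RL=W RR=W
t=24: FL=W FR=W RL=W RR=W
t=40: FL=W FR=S RL=W RR=S


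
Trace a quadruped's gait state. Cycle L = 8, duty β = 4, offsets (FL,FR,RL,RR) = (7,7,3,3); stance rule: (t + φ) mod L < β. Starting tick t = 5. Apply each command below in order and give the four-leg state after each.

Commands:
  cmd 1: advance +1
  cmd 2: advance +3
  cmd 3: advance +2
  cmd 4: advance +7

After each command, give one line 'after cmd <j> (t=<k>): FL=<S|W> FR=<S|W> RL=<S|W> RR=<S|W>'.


start t=5: FL=W FR=W RL=S RR=S
cmd 1: advance +1 → t=6, phase=(5,5,1,1) → FL=W FR=W RL=S RR=S
cmd 2: advance +3 → t=9, phase=(0,0,4,4) → FL=S FR=S RL=W RR=W
cmd 3: advance +2 → t=11, phase=(2,2,6,6) → FL=S FR=S RL=W RR=W
cmd 4: advance +7 → t=18, phase=(1,1,5,5) → FL=S FR=S RL=W RR=W

after cmd 1 (t=6): FL=W FR=W RL=S RR=S
after cmd 2 (t=9): FL=S FR=S RL=W RR=W
after cmd 3 (t=11): FL=S FR=S RL=W RR=W
after cmd 4 (t=18): FL=S FR=S RL=W RR=W


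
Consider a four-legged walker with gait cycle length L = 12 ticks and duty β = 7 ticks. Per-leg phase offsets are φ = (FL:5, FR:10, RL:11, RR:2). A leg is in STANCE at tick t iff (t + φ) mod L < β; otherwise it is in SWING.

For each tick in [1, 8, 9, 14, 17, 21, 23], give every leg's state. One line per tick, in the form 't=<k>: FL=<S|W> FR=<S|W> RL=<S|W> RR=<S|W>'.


t=1: FL=S FR=W RL=S RR=S
t=8: FL=S FR=S RL=W RR=W
t=9: FL=S FR=W RL=W RR=W
t=14: FL=W FR=S RL=S RR=S
t=17: FL=W FR=S RL=S RR=W
t=21: FL=S FR=W RL=W RR=W
t=23: FL=S FR=W RL=W RR=S

t=1: phase=(6,11,0,3) vs β=7 → FL=S FR=W RL=S RR=S
t=8: phase=(1,6,7,10) vs β=7 → FL=S FR=S RL=W RR=W
t=9: phase=(2,7,8,11) vs β=7 → FL=S FR=W RL=W RR=W
t=14: phase=(7,0,1,4) vs β=7 → FL=W FR=S RL=S RR=S
t=17: phase=(10,3,4,7) vs β=7 → FL=W FR=S RL=S RR=W
t=21: phase=(2,7,8,11) vs β=7 → FL=S FR=W RL=W RR=W
t=23: phase=(4,9,10,1) vs β=7 → FL=S FR=W RL=W RR=S


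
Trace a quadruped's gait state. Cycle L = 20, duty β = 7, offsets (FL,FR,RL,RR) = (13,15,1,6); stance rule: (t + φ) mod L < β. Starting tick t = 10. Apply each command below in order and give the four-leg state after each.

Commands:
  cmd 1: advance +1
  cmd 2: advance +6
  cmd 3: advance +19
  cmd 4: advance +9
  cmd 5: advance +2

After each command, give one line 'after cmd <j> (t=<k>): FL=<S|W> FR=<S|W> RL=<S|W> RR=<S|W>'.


after cmd 1 (t=11): FL=S FR=S RL=W RR=W
after cmd 2 (t=17): FL=W FR=W RL=W RR=S
after cmd 3 (t=36): FL=W FR=W RL=W RR=S
after cmd 4 (t=45): FL=W FR=S RL=S RR=W
after cmd 5 (t=47): FL=S FR=S RL=W RR=W

start t=10: FL=S FR=S RL=W RR=W
cmd 1: advance +1 → t=11, phase=(4,6,12,17) → FL=S FR=S RL=W RR=W
cmd 2: advance +6 → t=17, phase=(10,12,18,3) → FL=W FR=W RL=W RR=S
cmd 3: advance +19 → t=36, phase=(9,11,17,2) → FL=W FR=W RL=W RR=S
cmd 4: advance +9 → t=45, phase=(18,0,6,11) → FL=W FR=S RL=S RR=W
cmd 5: advance +2 → t=47, phase=(0,2,8,13) → FL=S FR=S RL=W RR=W


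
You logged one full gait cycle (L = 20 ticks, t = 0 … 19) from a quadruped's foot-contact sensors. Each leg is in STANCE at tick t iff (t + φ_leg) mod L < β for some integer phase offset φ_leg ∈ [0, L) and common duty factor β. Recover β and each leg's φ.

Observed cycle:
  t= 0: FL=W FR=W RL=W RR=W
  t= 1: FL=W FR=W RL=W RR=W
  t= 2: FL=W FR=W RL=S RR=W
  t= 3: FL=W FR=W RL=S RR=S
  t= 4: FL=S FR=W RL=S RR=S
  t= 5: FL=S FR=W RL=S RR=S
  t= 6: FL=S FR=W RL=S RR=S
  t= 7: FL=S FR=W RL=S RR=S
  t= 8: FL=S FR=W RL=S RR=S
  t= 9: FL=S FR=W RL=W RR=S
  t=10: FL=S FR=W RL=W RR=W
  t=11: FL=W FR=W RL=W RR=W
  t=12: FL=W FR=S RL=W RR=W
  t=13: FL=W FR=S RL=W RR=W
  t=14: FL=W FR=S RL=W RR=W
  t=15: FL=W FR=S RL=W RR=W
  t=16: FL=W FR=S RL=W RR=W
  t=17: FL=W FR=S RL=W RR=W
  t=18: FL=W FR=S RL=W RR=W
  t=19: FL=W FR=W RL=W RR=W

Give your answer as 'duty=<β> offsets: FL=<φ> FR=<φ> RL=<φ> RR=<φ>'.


duty β = stance ticks per leg = 7
FL: stance ticks = 7; W→S at t=4 → φ=16
FR: stance ticks = 7; W→S at t=12 → φ=8
RL: stance ticks = 7; W→S at t=2 → φ=18
RR: stance ticks = 7; W→S at t=3 → φ=17

duty=7 offsets: FL=16 FR=8 RL=18 RR=17


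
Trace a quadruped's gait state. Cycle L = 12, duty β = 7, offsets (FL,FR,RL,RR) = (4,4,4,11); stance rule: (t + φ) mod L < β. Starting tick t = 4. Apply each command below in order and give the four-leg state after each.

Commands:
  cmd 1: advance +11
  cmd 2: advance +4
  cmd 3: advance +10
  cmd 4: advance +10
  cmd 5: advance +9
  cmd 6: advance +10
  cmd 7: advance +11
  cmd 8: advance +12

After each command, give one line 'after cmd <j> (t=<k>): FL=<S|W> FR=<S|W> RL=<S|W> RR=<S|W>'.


after cmd 1 (t=15): FL=W FR=W RL=W RR=S
after cmd 2 (t=19): FL=W FR=W RL=W RR=S
after cmd 3 (t=29): FL=W FR=W RL=W RR=S
after cmd 4 (t=39): FL=W FR=W RL=W RR=S
after cmd 5 (t=48): FL=S FR=S RL=S RR=W
after cmd 6 (t=58): FL=S FR=S RL=S RR=W
after cmd 7 (t=69): FL=S FR=S RL=S RR=W
after cmd 8 (t=81): FL=S FR=S RL=S RR=W

start t=4: FL=W FR=W RL=W RR=S
cmd 1: advance +11 → t=15, phase=(7,7,7,2) → FL=W FR=W RL=W RR=S
cmd 2: advance +4 → t=19, phase=(11,11,11,6) → FL=W FR=W RL=W RR=S
cmd 3: advance +10 → t=29, phase=(9,9,9,4) → FL=W FR=W RL=W RR=S
cmd 4: advance +10 → t=39, phase=(7,7,7,2) → FL=W FR=W RL=W RR=S
cmd 5: advance +9 → t=48, phase=(4,4,4,11) → FL=S FR=S RL=S RR=W
cmd 6: advance +10 → t=58, phase=(2,2,2,9) → FL=S FR=S RL=S RR=W
cmd 7: advance +11 → t=69, phase=(1,1,1,8) → FL=S FR=S RL=S RR=W
cmd 8: advance +12 → t=81, phase=(1,1,1,8) → FL=S FR=S RL=S RR=W


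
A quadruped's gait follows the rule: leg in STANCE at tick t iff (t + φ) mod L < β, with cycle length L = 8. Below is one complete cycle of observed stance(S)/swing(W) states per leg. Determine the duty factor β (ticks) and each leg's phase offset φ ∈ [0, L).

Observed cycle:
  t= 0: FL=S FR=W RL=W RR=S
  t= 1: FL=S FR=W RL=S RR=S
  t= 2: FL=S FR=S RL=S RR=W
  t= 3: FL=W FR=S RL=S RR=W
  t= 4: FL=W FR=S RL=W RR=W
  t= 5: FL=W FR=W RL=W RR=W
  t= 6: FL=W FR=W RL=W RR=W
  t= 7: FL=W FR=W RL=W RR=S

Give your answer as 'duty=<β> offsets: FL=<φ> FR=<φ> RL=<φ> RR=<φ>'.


duty=3 offsets: FL=0 FR=6 RL=7 RR=1

duty β = stance ticks per leg = 3
FL: stance ticks = 3; W→S at t=0 → φ=0
FR: stance ticks = 3; W→S at t=2 → φ=6
RL: stance ticks = 3; W→S at t=1 → φ=7
RR: stance ticks = 3; W→S at t=7 → φ=1


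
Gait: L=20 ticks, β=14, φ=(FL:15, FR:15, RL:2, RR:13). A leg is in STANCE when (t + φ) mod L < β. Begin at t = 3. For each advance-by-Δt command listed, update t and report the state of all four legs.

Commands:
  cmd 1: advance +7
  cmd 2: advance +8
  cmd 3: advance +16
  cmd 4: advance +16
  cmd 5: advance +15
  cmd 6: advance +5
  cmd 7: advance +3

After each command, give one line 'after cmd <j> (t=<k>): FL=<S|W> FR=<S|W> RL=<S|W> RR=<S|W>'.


after cmd 1 (t=10): FL=S FR=S RL=S RR=S
after cmd 2 (t=18): FL=S FR=S RL=S RR=S
after cmd 3 (t=34): FL=S FR=S RL=W RR=S
after cmd 4 (t=50): FL=S FR=S RL=S RR=S
after cmd 5 (t=65): FL=S FR=S RL=S RR=W
after cmd 6 (t=70): FL=S FR=S RL=S RR=S
after cmd 7 (t=73): FL=S FR=S RL=W RR=S

start t=3: FL=W FR=W RL=S RR=W
cmd 1: advance +7 → t=10, phase=(5,5,12,3) → FL=S FR=S RL=S RR=S
cmd 2: advance +8 → t=18, phase=(13,13,0,11) → FL=S FR=S RL=S RR=S
cmd 3: advance +16 → t=34, phase=(9,9,16,7) → FL=S FR=S RL=W RR=S
cmd 4: advance +16 → t=50, phase=(5,5,12,3) → FL=S FR=S RL=S RR=S
cmd 5: advance +15 → t=65, phase=(0,0,7,18) → FL=S FR=S RL=S RR=W
cmd 6: advance +5 → t=70, phase=(5,5,12,3) → FL=S FR=S RL=S RR=S
cmd 7: advance +3 → t=73, phase=(8,8,15,6) → FL=S FR=S RL=W RR=S


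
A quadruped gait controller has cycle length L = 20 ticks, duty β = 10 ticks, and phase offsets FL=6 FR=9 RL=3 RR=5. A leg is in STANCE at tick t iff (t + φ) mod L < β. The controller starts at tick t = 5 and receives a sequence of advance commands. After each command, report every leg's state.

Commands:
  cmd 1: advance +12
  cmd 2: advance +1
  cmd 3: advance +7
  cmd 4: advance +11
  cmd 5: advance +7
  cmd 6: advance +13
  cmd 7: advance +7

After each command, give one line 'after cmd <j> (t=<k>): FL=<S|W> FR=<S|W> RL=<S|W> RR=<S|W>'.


after cmd 1 (t=17): FL=S FR=S RL=S RR=S
after cmd 2 (t=18): FL=S FR=S RL=S RR=S
after cmd 3 (t=25): FL=W FR=W RL=S RR=W
after cmd 4 (t=36): FL=S FR=S RL=W RR=S
after cmd 5 (t=43): FL=S FR=W RL=S RR=S
after cmd 6 (t=56): FL=S FR=S RL=W RR=S
after cmd 7 (t=63): FL=S FR=W RL=S RR=S

start t=5: FL=W FR=W RL=S RR=W
cmd 1: advance +12 → t=17, phase=(3,6,0,2) → FL=S FR=S RL=S RR=S
cmd 2: advance +1 → t=18, phase=(4,7,1,3) → FL=S FR=S RL=S RR=S
cmd 3: advance +7 → t=25, phase=(11,14,8,10) → FL=W FR=W RL=S RR=W
cmd 4: advance +11 → t=36, phase=(2,5,19,1) → FL=S FR=S RL=W RR=S
cmd 5: advance +7 → t=43, phase=(9,12,6,8) → FL=S FR=W RL=S RR=S
cmd 6: advance +13 → t=56, phase=(2,5,19,1) → FL=S FR=S RL=W RR=S
cmd 7: advance +7 → t=63, phase=(9,12,6,8) → FL=S FR=W RL=S RR=S


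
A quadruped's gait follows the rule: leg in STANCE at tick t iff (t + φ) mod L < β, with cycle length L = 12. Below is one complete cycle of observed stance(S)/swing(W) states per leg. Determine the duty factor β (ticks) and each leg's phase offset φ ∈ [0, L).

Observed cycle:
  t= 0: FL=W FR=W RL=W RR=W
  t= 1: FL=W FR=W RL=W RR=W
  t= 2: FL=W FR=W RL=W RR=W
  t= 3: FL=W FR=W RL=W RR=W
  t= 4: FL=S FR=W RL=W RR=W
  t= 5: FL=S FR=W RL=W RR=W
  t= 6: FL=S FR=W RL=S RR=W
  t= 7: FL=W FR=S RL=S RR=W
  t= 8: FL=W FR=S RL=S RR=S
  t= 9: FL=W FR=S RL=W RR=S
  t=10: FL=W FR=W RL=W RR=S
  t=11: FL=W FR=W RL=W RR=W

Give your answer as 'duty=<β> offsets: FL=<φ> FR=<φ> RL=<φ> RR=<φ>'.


duty=3 offsets: FL=8 FR=5 RL=6 RR=4

duty β = stance ticks per leg = 3
FL: stance ticks = 3; W→S at t=4 → φ=8
FR: stance ticks = 3; W→S at t=7 → φ=5
RL: stance ticks = 3; W→S at t=6 → φ=6
RR: stance ticks = 3; W→S at t=8 → φ=4


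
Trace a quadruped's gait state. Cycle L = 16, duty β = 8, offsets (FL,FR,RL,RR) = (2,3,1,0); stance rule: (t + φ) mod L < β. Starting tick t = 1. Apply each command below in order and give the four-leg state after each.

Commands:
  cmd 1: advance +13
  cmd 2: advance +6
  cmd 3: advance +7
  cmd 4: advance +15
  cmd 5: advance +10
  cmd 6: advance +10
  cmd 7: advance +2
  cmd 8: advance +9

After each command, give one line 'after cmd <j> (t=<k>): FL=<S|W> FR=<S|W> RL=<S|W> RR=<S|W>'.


start t=1: FL=S FR=S RL=S RR=S
cmd 1: advance +13 → t=14, phase=(0,1,15,14) → FL=S FR=S RL=W RR=W
cmd 2: advance +6 → t=20, phase=(6,7,5,4) → FL=S FR=S RL=S RR=S
cmd 3: advance +7 → t=27, phase=(13,14,12,11) → FL=W FR=W RL=W RR=W
cmd 4: advance +15 → t=42, phase=(12,13,11,10) → FL=W FR=W RL=W RR=W
cmd 5: advance +10 → t=52, phase=(6,7,5,4) → FL=S FR=S RL=S RR=S
cmd 6: advance +10 → t=62, phase=(0,1,15,14) → FL=S FR=S RL=W RR=W
cmd 7: advance +2 → t=64, phase=(2,3,1,0) → FL=S FR=S RL=S RR=S
cmd 8: advance +9 → t=73, phase=(11,12,10,9) → FL=W FR=W RL=W RR=W

after cmd 1 (t=14): FL=S FR=S RL=W RR=W
after cmd 2 (t=20): FL=S FR=S RL=S RR=S
after cmd 3 (t=27): FL=W FR=W RL=W RR=W
after cmd 4 (t=42): FL=W FR=W RL=W RR=W
after cmd 5 (t=52): FL=S FR=S RL=S RR=S
after cmd 6 (t=62): FL=S FR=S RL=W RR=W
after cmd 7 (t=64): FL=S FR=S RL=S RR=S
after cmd 8 (t=73): FL=W FR=W RL=W RR=W


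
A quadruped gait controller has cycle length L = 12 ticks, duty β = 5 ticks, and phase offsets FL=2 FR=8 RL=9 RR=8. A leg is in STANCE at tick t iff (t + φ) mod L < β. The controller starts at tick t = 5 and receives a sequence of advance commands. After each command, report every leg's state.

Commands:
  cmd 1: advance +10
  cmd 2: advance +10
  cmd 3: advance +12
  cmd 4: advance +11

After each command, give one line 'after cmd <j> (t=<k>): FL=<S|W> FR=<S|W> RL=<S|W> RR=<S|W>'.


start t=5: FL=W FR=S RL=S RR=S
cmd 1: advance +10 → t=15, phase=(5,11,0,11) → FL=W FR=W RL=S RR=W
cmd 2: advance +10 → t=25, phase=(3,9,10,9) → FL=S FR=W RL=W RR=W
cmd 3: advance +12 → t=37, phase=(3,9,10,9) → FL=S FR=W RL=W RR=W
cmd 4: advance +11 → t=48, phase=(2,8,9,8) → FL=S FR=W RL=W RR=W

after cmd 1 (t=15): FL=W FR=W RL=S RR=W
after cmd 2 (t=25): FL=S FR=W RL=W RR=W
after cmd 3 (t=37): FL=S FR=W RL=W RR=W
after cmd 4 (t=48): FL=S FR=W RL=W RR=W


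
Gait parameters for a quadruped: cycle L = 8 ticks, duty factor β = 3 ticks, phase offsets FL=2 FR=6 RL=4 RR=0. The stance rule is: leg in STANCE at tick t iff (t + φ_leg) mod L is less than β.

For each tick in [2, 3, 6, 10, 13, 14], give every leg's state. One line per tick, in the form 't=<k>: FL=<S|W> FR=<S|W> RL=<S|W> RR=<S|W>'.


t=2: phase=(4,0,6,2) vs β=3 → FL=W FR=S RL=W RR=S
t=3: phase=(5,1,7,3) vs β=3 → FL=W FR=S RL=W RR=W
t=6: phase=(0,4,2,6) vs β=3 → FL=S FR=W RL=S RR=W
t=10: phase=(4,0,6,2) vs β=3 → FL=W FR=S RL=W RR=S
t=13: phase=(7,3,1,5) vs β=3 → FL=W FR=W RL=S RR=W
t=14: phase=(0,4,2,6) vs β=3 → FL=S FR=W RL=S RR=W

t=2: FL=W FR=S RL=W RR=S
t=3: FL=W FR=S RL=W RR=W
t=6: FL=S FR=W RL=S RR=W
t=10: FL=W FR=S RL=W RR=S
t=13: FL=W FR=W RL=S RR=W
t=14: FL=S FR=W RL=S RR=W


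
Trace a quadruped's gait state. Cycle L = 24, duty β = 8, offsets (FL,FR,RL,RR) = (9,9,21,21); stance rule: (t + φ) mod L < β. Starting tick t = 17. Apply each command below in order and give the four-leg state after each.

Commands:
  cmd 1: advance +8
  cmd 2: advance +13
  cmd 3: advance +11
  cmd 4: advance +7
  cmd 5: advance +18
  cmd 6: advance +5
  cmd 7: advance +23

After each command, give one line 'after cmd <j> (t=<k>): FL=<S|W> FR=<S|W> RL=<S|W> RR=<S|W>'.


start t=17: FL=S FR=S RL=W RR=W
cmd 1: advance +8 → t=25, phase=(10,10,22,22) → FL=W FR=W RL=W RR=W
cmd 2: advance +13 → t=38, phase=(23,23,11,11) → FL=W FR=W RL=W RR=W
cmd 3: advance +11 → t=49, phase=(10,10,22,22) → FL=W FR=W RL=W RR=W
cmd 4: advance +7 → t=56, phase=(17,17,5,5) → FL=W FR=W RL=S RR=S
cmd 5: advance +18 → t=74, phase=(11,11,23,23) → FL=W FR=W RL=W RR=W
cmd 6: advance +5 → t=79, phase=(16,16,4,4) → FL=W FR=W RL=S RR=S
cmd 7: advance +23 → t=102, phase=(15,15,3,3) → FL=W FR=W RL=S RR=S

after cmd 1 (t=25): FL=W FR=W RL=W RR=W
after cmd 2 (t=38): FL=W FR=W RL=W RR=W
after cmd 3 (t=49): FL=W FR=W RL=W RR=W
after cmd 4 (t=56): FL=W FR=W RL=S RR=S
after cmd 5 (t=74): FL=W FR=W RL=W RR=W
after cmd 6 (t=79): FL=W FR=W RL=S RR=S
after cmd 7 (t=102): FL=W FR=W RL=S RR=S


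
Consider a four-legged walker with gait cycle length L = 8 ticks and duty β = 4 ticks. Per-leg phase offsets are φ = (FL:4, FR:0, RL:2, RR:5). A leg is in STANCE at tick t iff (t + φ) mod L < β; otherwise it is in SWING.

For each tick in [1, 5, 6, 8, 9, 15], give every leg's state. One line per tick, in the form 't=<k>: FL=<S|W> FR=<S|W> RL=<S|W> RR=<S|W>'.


t=1: phase=(5,1,3,6) vs β=4 → FL=W FR=S RL=S RR=W
t=5: phase=(1,5,7,2) vs β=4 → FL=S FR=W RL=W RR=S
t=6: phase=(2,6,0,3) vs β=4 → FL=S FR=W RL=S RR=S
t=8: phase=(4,0,2,5) vs β=4 → FL=W FR=S RL=S RR=W
t=9: phase=(5,1,3,6) vs β=4 → FL=W FR=S RL=S RR=W
t=15: phase=(3,7,1,4) vs β=4 → FL=S FR=W RL=S RR=W

t=1: FL=W FR=S RL=S RR=W
t=5: FL=S FR=W RL=W RR=S
t=6: FL=S FR=W RL=S RR=S
t=8: FL=W FR=S RL=S RR=W
t=9: FL=W FR=S RL=S RR=W
t=15: FL=S FR=W RL=S RR=W


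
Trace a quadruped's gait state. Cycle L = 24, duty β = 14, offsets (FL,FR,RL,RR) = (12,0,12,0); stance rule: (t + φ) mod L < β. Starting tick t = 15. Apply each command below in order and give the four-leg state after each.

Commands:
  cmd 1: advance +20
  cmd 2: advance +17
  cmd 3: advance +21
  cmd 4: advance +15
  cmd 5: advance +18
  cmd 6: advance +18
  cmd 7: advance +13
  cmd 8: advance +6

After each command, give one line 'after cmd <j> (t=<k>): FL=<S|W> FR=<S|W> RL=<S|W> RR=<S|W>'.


after cmd 1 (t=35): FL=W FR=S RL=W RR=S
after cmd 2 (t=52): FL=W FR=S RL=W RR=S
after cmd 3 (t=73): FL=S FR=S RL=S RR=S
after cmd 4 (t=88): FL=S FR=W RL=S RR=W
after cmd 5 (t=106): FL=W FR=S RL=W RR=S
after cmd 6 (t=124): FL=W FR=S RL=W RR=S
after cmd 7 (t=137): FL=S FR=W RL=S RR=W
after cmd 8 (t=143): FL=S FR=W RL=S RR=W

start t=15: FL=S FR=W RL=S RR=W
cmd 1: advance +20 → t=35, phase=(23,11,23,11) → FL=W FR=S RL=W RR=S
cmd 2: advance +17 → t=52, phase=(16,4,16,4) → FL=W FR=S RL=W RR=S
cmd 3: advance +21 → t=73, phase=(13,1,13,1) → FL=S FR=S RL=S RR=S
cmd 4: advance +15 → t=88, phase=(4,16,4,16) → FL=S FR=W RL=S RR=W
cmd 5: advance +18 → t=106, phase=(22,10,22,10) → FL=W FR=S RL=W RR=S
cmd 6: advance +18 → t=124, phase=(16,4,16,4) → FL=W FR=S RL=W RR=S
cmd 7: advance +13 → t=137, phase=(5,17,5,17) → FL=S FR=W RL=S RR=W
cmd 8: advance +6 → t=143, phase=(11,23,11,23) → FL=S FR=W RL=S RR=W


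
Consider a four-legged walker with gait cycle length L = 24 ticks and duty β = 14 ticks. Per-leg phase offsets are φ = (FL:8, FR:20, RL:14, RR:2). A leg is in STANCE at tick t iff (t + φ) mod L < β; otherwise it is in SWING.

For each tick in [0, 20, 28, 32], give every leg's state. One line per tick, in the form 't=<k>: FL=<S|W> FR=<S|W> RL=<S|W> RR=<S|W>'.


t=0: FL=S FR=W RL=W RR=S
t=20: FL=S FR=W RL=S RR=W
t=28: FL=S FR=S RL=W RR=S
t=32: FL=W FR=S RL=W RR=S

t=0: phase=(8,20,14,2) vs β=14 → FL=S FR=W RL=W RR=S
t=20: phase=(4,16,10,22) vs β=14 → FL=S FR=W RL=S RR=W
t=28: phase=(12,0,18,6) vs β=14 → FL=S FR=S RL=W RR=S
t=32: phase=(16,4,22,10) vs β=14 → FL=W FR=S RL=W RR=S


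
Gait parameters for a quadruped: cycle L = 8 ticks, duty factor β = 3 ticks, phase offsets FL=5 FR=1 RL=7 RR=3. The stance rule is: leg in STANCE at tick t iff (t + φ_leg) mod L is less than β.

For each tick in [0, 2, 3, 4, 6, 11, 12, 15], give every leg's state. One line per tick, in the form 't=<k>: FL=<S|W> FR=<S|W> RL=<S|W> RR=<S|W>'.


t=0: phase=(5,1,7,3) vs β=3 → FL=W FR=S RL=W RR=W
t=2: phase=(7,3,1,5) vs β=3 → FL=W FR=W RL=S RR=W
t=3: phase=(0,4,2,6) vs β=3 → FL=S FR=W RL=S RR=W
t=4: phase=(1,5,3,7) vs β=3 → FL=S FR=W RL=W RR=W
t=6: phase=(3,7,5,1) vs β=3 → FL=W FR=W RL=W RR=S
t=11: phase=(0,4,2,6) vs β=3 → FL=S FR=W RL=S RR=W
t=12: phase=(1,5,3,7) vs β=3 → FL=S FR=W RL=W RR=W
t=15: phase=(4,0,6,2) vs β=3 → FL=W FR=S RL=W RR=S

t=0: FL=W FR=S RL=W RR=W
t=2: FL=W FR=W RL=S RR=W
t=3: FL=S FR=W RL=S RR=W
t=4: FL=S FR=W RL=W RR=W
t=6: FL=W FR=W RL=W RR=S
t=11: FL=S FR=W RL=S RR=W
t=12: FL=S FR=W RL=W RR=W
t=15: FL=W FR=S RL=W RR=S


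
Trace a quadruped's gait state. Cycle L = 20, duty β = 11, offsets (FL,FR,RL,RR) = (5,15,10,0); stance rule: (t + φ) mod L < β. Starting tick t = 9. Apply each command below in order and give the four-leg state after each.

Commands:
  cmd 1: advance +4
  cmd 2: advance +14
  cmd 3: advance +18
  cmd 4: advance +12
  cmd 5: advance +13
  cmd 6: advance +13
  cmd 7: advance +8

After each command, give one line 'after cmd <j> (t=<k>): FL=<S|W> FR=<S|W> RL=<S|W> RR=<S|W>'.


start t=9: FL=W FR=S RL=W RR=S
cmd 1: advance +4 → t=13, phase=(18,8,3,13) → FL=W FR=S RL=S RR=W
cmd 2: advance +14 → t=27, phase=(12,2,17,7) → FL=W FR=S RL=W RR=S
cmd 3: advance +18 → t=45, phase=(10,0,15,5) → FL=S FR=S RL=W RR=S
cmd 4: advance +12 → t=57, phase=(2,12,7,17) → FL=S FR=W RL=S RR=W
cmd 5: advance +13 → t=70, phase=(15,5,0,10) → FL=W FR=S RL=S RR=S
cmd 6: advance +13 → t=83, phase=(8,18,13,3) → FL=S FR=W RL=W RR=S
cmd 7: advance +8 → t=91, phase=(16,6,1,11) → FL=W FR=S RL=S RR=W

after cmd 1 (t=13): FL=W FR=S RL=S RR=W
after cmd 2 (t=27): FL=W FR=S RL=W RR=S
after cmd 3 (t=45): FL=S FR=S RL=W RR=S
after cmd 4 (t=57): FL=S FR=W RL=S RR=W
after cmd 5 (t=70): FL=W FR=S RL=S RR=S
after cmd 6 (t=83): FL=S FR=W RL=W RR=S
after cmd 7 (t=91): FL=W FR=S RL=S RR=W


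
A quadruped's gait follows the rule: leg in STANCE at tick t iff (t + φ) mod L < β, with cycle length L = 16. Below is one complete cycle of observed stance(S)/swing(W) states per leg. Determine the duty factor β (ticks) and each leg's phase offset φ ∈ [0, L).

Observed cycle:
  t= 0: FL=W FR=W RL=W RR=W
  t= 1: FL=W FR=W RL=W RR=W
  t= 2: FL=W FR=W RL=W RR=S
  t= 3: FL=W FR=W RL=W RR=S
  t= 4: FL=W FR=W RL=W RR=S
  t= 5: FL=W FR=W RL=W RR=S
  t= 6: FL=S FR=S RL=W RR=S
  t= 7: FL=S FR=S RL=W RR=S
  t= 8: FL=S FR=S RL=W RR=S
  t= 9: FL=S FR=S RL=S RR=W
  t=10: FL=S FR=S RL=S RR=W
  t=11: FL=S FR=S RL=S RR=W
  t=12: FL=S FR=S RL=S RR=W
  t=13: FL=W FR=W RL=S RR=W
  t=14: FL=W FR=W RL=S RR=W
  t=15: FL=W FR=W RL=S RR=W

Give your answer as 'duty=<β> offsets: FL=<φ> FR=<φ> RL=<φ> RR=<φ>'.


duty β = stance ticks per leg = 7
FL: stance ticks = 7; W→S at t=6 → φ=10
FR: stance ticks = 7; W→S at t=6 → φ=10
RL: stance ticks = 7; W→S at t=9 → φ=7
RR: stance ticks = 7; W→S at t=2 → φ=14

duty=7 offsets: FL=10 FR=10 RL=7 RR=14


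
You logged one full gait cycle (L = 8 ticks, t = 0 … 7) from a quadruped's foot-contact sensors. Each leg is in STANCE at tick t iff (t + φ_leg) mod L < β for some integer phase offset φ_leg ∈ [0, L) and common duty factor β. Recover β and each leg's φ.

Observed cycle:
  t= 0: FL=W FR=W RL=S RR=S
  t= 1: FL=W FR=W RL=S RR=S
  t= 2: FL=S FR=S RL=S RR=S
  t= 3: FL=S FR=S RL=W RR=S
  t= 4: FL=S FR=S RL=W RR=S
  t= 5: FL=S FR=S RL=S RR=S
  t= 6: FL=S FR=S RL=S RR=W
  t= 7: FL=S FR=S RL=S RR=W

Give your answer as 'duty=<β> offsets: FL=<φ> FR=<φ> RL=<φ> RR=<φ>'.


duty β = stance ticks per leg = 6
FL: stance ticks = 6; W→S at t=2 → φ=6
FR: stance ticks = 6; W→S at t=2 → φ=6
RL: stance ticks = 6; W→S at t=5 → φ=3
RR: stance ticks = 6; W→S at t=0 → φ=0

duty=6 offsets: FL=6 FR=6 RL=3 RR=0


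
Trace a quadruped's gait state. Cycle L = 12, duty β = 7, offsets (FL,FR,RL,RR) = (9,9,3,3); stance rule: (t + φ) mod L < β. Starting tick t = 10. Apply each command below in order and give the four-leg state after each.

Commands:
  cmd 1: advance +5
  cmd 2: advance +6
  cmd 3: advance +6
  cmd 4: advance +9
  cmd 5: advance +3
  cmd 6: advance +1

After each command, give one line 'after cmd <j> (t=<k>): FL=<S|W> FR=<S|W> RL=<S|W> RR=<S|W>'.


start t=10: FL=W FR=W RL=S RR=S
cmd 1: advance +5 → t=15, phase=(0,0,6,6) → FL=S FR=S RL=S RR=S
cmd 2: advance +6 → t=21, phase=(6,6,0,0) → FL=S FR=S RL=S RR=S
cmd 3: advance +6 → t=27, phase=(0,0,6,6) → FL=S FR=S RL=S RR=S
cmd 4: advance +9 → t=36, phase=(9,9,3,3) → FL=W FR=W RL=S RR=S
cmd 5: advance +3 → t=39, phase=(0,0,6,6) → FL=S FR=S RL=S RR=S
cmd 6: advance +1 → t=40, phase=(1,1,7,7) → FL=S FR=S RL=W RR=W

after cmd 1 (t=15): FL=S FR=S RL=S RR=S
after cmd 2 (t=21): FL=S FR=S RL=S RR=S
after cmd 3 (t=27): FL=S FR=S RL=S RR=S
after cmd 4 (t=36): FL=W FR=W RL=S RR=S
after cmd 5 (t=39): FL=S FR=S RL=S RR=S
after cmd 6 (t=40): FL=S FR=S RL=W RR=W


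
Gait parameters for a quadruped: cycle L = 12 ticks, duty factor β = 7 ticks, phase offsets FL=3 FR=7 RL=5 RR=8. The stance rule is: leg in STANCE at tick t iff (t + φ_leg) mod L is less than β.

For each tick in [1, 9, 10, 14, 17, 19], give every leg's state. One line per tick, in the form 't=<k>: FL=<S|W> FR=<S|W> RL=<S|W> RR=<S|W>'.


t=1: phase=(4,8,6,9) vs β=7 → FL=S FR=W RL=S RR=W
t=9: phase=(0,4,2,5) vs β=7 → FL=S FR=S RL=S RR=S
t=10: phase=(1,5,3,6) vs β=7 → FL=S FR=S RL=S RR=S
t=14: phase=(5,9,7,10) vs β=7 → FL=S FR=W RL=W RR=W
t=17: phase=(8,0,10,1) vs β=7 → FL=W FR=S RL=W RR=S
t=19: phase=(10,2,0,3) vs β=7 → FL=W FR=S RL=S RR=S

t=1: FL=S FR=W RL=S RR=W
t=9: FL=S FR=S RL=S RR=S
t=10: FL=S FR=S RL=S RR=S
t=14: FL=S FR=W RL=W RR=W
t=17: FL=W FR=S RL=W RR=S
t=19: FL=W FR=S RL=S RR=S


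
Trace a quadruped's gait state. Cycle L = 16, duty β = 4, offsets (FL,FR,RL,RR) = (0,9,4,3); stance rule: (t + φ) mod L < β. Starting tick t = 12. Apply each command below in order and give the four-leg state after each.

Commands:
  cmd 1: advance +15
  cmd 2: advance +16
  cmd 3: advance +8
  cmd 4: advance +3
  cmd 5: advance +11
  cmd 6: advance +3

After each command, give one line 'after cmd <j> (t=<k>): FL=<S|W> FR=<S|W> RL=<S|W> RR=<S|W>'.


start t=12: FL=W FR=W RL=S RR=W
cmd 1: advance +15 → t=27, phase=(11,4,15,14) → FL=W FR=W RL=W RR=W
cmd 2: advance +16 → t=43, phase=(11,4,15,14) → FL=W FR=W RL=W RR=W
cmd 3: advance +8 → t=51, phase=(3,12,7,6) → FL=S FR=W RL=W RR=W
cmd 4: advance +3 → t=54, phase=(6,15,10,9) → FL=W FR=W RL=W RR=W
cmd 5: advance +11 → t=65, phase=(1,10,5,4) → FL=S FR=W RL=W RR=W
cmd 6: advance +3 → t=68, phase=(4,13,8,7) → FL=W FR=W RL=W RR=W

after cmd 1 (t=27): FL=W FR=W RL=W RR=W
after cmd 2 (t=43): FL=W FR=W RL=W RR=W
after cmd 3 (t=51): FL=S FR=W RL=W RR=W
after cmd 4 (t=54): FL=W FR=W RL=W RR=W
after cmd 5 (t=65): FL=S FR=W RL=W RR=W
after cmd 6 (t=68): FL=W FR=W RL=W RR=W


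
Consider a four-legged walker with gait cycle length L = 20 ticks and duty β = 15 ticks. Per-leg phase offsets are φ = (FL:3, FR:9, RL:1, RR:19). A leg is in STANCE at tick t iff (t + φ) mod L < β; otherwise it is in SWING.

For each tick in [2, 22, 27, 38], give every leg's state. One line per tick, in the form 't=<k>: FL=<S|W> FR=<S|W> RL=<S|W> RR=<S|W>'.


t=2: phase=(5,11,3,1) vs β=15 → FL=S FR=S RL=S RR=S
t=22: phase=(5,11,3,1) vs β=15 → FL=S FR=S RL=S RR=S
t=27: phase=(10,16,8,6) vs β=15 → FL=S FR=W RL=S RR=S
t=38: phase=(1,7,19,17) vs β=15 → FL=S FR=S RL=W RR=W

t=2: FL=S FR=S RL=S RR=S
t=22: FL=S FR=S RL=S RR=S
t=27: FL=S FR=W RL=S RR=S
t=38: FL=S FR=S RL=W RR=W


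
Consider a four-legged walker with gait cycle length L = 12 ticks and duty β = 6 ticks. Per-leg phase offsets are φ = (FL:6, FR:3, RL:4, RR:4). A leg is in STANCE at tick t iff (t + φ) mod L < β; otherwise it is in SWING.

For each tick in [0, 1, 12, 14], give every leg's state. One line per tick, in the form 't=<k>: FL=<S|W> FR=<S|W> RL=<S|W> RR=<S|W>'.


t=0: FL=W FR=S RL=S RR=S
t=1: FL=W FR=S RL=S RR=S
t=12: FL=W FR=S RL=S RR=S
t=14: FL=W FR=S RL=W RR=W

t=0: phase=(6,3,4,4) vs β=6 → FL=W FR=S RL=S RR=S
t=1: phase=(7,4,5,5) vs β=6 → FL=W FR=S RL=S RR=S
t=12: phase=(6,3,4,4) vs β=6 → FL=W FR=S RL=S RR=S
t=14: phase=(8,5,6,6) vs β=6 → FL=W FR=S RL=W RR=W


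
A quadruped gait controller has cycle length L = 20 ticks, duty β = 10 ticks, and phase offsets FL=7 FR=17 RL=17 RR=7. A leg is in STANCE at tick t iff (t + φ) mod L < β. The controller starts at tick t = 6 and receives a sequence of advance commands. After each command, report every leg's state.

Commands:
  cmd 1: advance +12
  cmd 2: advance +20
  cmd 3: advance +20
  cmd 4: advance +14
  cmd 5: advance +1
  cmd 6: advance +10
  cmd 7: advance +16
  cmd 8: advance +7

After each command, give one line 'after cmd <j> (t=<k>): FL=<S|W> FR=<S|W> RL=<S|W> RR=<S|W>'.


start t=6: FL=W FR=S RL=S RR=W
cmd 1: advance +12 → t=18, phase=(5,15,15,5) → FL=S FR=W RL=W RR=S
cmd 2: advance +20 → t=38, phase=(5,15,15,5) → FL=S FR=W RL=W RR=S
cmd 3: advance +20 → t=58, phase=(5,15,15,5) → FL=S FR=W RL=W RR=S
cmd 4: advance +14 → t=72, phase=(19,9,9,19) → FL=W FR=S RL=S RR=W
cmd 5: advance +1 → t=73, phase=(0,10,10,0) → FL=S FR=W RL=W RR=S
cmd 6: advance +10 → t=83, phase=(10,0,0,10) → FL=W FR=S RL=S RR=W
cmd 7: advance +16 → t=99, phase=(6,16,16,6) → FL=S FR=W RL=W RR=S
cmd 8: advance +7 → t=106, phase=(13,3,3,13) → FL=W FR=S RL=S RR=W

after cmd 1 (t=18): FL=S FR=W RL=W RR=S
after cmd 2 (t=38): FL=S FR=W RL=W RR=S
after cmd 3 (t=58): FL=S FR=W RL=W RR=S
after cmd 4 (t=72): FL=W FR=S RL=S RR=W
after cmd 5 (t=73): FL=S FR=W RL=W RR=S
after cmd 6 (t=83): FL=W FR=S RL=S RR=W
after cmd 7 (t=99): FL=S FR=W RL=W RR=S
after cmd 8 (t=106): FL=W FR=S RL=S RR=W


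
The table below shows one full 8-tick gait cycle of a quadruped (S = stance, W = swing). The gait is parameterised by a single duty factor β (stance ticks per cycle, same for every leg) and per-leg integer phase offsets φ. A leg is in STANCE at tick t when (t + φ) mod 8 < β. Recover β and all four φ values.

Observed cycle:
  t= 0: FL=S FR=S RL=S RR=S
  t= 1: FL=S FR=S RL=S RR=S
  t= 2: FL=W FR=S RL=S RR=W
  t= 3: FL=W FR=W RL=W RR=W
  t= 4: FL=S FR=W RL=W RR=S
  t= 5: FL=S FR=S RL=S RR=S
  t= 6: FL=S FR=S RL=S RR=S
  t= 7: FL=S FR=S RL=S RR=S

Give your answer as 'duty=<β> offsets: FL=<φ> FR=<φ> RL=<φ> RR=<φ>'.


duty β = stance ticks per leg = 6
FL: stance ticks = 6; W→S at t=4 → φ=4
FR: stance ticks = 6; W→S at t=5 → φ=3
RL: stance ticks = 6; W→S at t=5 → φ=3
RR: stance ticks = 6; W→S at t=4 → φ=4

duty=6 offsets: FL=4 FR=3 RL=3 RR=4


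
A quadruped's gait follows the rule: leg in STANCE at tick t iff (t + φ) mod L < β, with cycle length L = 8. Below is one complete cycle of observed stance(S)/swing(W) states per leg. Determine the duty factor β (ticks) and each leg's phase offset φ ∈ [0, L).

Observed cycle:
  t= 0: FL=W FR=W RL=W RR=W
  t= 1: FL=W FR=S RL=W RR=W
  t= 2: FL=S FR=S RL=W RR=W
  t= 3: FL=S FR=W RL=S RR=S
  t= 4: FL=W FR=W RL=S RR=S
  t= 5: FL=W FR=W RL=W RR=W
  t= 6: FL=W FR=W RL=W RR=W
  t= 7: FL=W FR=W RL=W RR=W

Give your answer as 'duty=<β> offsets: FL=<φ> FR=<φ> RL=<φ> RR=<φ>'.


duty β = stance ticks per leg = 2
FL: stance ticks = 2; W→S at t=2 → φ=6
FR: stance ticks = 2; W→S at t=1 → φ=7
RL: stance ticks = 2; W→S at t=3 → φ=5
RR: stance ticks = 2; W→S at t=3 → φ=5

duty=2 offsets: FL=6 FR=7 RL=5 RR=5


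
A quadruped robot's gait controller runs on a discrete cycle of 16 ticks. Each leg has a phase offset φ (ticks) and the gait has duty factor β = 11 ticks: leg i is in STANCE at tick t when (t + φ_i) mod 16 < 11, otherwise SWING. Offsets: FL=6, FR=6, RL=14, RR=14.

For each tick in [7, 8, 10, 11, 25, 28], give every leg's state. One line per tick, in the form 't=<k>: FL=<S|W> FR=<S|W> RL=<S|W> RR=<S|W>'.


t=7: phase=(13,13,5,5) vs β=11 → FL=W FR=W RL=S RR=S
t=8: phase=(14,14,6,6) vs β=11 → FL=W FR=W RL=S RR=S
t=10: phase=(0,0,8,8) vs β=11 → FL=S FR=S RL=S RR=S
t=11: phase=(1,1,9,9) vs β=11 → FL=S FR=S RL=S RR=S
t=25: phase=(15,15,7,7) vs β=11 → FL=W FR=W RL=S RR=S
t=28: phase=(2,2,10,10) vs β=11 → FL=S FR=S RL=S RR=S

t=7: FL=W FR=W RL=S RR=S
t=8: FL=W FR=W RL=S RR=S
t=10: FL=S FR=S RL=S RR=S
t=11: FL=S FR=S RL=S RR=S
t=25: FL=W FR=W RL=S RR=S
t=28: FL=S FR=S RL=S RR=S


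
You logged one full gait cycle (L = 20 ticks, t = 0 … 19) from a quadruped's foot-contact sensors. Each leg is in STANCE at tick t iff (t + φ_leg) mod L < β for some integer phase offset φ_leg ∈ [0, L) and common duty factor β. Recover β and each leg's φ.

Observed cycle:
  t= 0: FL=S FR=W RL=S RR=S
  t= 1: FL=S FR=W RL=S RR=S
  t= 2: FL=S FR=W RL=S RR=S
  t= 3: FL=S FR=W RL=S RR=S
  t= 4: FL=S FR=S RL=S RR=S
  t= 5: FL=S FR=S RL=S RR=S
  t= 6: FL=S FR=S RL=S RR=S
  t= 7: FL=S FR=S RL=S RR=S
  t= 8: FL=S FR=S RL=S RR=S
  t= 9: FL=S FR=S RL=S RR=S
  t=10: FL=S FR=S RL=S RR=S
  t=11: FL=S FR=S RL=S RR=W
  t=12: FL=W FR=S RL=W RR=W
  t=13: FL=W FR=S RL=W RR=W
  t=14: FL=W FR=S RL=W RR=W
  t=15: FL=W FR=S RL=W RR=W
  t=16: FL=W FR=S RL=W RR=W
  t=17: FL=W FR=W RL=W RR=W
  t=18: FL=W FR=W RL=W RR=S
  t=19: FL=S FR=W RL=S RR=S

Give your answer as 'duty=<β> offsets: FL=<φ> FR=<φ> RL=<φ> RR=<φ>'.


duty β = stance ticks per leg = 13
FL: stance ticks = 13; W→S at t=19 → φ=1
FR: stance ticks = 13; W→S at t=4 → φ=16
RL: stance ticks = 13; W→S at t=19 → φ=1
RR: stance ticks = 13; W→S at t=18 → φ=2

duty=13 offsets: FL=1 FR=16 RL=1 RR=2


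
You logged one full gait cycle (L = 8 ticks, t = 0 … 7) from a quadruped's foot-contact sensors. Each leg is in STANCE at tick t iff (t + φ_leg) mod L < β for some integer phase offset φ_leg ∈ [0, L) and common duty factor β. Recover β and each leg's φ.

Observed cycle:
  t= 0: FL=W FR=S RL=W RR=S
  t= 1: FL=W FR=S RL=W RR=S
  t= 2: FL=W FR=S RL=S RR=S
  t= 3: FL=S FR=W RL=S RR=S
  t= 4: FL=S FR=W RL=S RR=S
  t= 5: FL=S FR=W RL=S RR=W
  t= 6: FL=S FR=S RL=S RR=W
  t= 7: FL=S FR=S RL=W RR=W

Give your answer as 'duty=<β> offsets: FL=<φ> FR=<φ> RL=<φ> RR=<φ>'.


duty β = stance ticks per leg = 5
FL: stance ticks = 5; W→S at t=3 → φ=5
FR: stance ticks = 5; W→S at t=6 → φ=2
RL: stance ticks = 5; W→S at t=2 → φ=6
RR: stance ticks = 5; W→S at t=0 → φ=0

duty=5 offsets: FL=5 FR=2 RL=6 RR=0


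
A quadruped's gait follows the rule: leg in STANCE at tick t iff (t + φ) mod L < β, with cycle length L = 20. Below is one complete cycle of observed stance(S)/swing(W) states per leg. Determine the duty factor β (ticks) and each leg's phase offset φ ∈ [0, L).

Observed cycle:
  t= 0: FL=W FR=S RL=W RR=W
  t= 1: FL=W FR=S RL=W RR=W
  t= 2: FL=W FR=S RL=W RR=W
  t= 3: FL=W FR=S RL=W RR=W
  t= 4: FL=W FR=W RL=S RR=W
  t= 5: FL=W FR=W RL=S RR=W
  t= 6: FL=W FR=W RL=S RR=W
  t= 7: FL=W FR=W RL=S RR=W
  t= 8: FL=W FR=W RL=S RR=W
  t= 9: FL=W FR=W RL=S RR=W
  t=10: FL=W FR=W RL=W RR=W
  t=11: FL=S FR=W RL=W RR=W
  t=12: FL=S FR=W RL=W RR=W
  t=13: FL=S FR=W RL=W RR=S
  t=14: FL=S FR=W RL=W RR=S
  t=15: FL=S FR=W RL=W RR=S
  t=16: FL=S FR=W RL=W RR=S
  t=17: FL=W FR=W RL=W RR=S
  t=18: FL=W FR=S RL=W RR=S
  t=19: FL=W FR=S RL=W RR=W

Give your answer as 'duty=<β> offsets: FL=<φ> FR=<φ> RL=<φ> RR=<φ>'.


duty β = stance ticks per leg = 6
FL: stance ticks = 6; W→S at t=11 → φ=9
FR: stance ticks = 6; W→S at t=18 → φ=2
RL: stance ticks = 6; W→S at t=4 → φ=16
RR: stance ticks = 6; W→S at t=13 → φ=7

duty=6 offsets: FL=9 FR=2 RL=16 RR=7


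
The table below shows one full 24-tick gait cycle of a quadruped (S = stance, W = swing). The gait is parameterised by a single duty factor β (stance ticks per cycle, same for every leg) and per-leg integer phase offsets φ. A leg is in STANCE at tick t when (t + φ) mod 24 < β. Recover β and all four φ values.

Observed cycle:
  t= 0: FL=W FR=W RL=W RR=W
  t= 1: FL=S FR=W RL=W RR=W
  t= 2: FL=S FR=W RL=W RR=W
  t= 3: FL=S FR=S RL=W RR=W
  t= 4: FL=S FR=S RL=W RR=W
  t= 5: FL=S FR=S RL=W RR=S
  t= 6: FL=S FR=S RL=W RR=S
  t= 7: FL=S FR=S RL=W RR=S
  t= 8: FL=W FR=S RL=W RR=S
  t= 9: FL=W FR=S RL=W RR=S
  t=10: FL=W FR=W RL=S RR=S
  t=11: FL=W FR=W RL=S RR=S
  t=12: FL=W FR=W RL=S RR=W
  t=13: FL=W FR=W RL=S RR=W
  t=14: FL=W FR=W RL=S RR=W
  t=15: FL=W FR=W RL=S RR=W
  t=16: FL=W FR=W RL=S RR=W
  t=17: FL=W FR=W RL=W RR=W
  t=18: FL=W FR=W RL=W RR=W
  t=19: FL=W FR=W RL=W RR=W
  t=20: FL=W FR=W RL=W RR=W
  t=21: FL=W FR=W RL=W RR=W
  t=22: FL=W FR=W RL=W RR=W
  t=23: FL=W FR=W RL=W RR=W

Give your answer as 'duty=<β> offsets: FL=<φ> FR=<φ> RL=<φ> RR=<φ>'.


duty β = stance ticks per leg = 7
FL: stance ticks = 7; W→S at t=1 → φ=23
FR: stance ticks = 7; W→S at t=3 → φ=21
RL: stance ticks = 7; W→S at t=10 → φ=14
RR: stance ticks = 7; W→S at t=5 → φ=19

duty=7 offsets: FL=23 FR=21 RL=14 RR=19


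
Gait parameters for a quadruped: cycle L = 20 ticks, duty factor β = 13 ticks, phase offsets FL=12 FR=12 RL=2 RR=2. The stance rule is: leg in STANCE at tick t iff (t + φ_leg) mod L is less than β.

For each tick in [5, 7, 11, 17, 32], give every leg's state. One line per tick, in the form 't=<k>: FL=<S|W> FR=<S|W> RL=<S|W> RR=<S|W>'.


t=5: phase=(17,17,7,7) vs β=13 → FL=W FR=W RL=S RR=S
t=7: phase=(19,19,9,9) vs β=13 → FL=W FR=W RL=S RR=S
t=11: phase=(3,3,13,13) vs β=13 → FL=S FR=S RL=W RR=W
t=17: phase=(9,9,19,19) vs β=13 → FL=S FR=S RL=W RR=W
t=32: phase=(4,4,14,14) vs β=13 → FL=S FR=S RL=W RR=W

t=5: FL=W FR=W RL=S RR=S
t=7: FL=W FR=W RL=S RR=S
t=11: FL=S FR=S RL=W RR=W
t=17: FL=S FR=S RL=W RR=W
t=32: FL=S FR=S RL=W RR=W


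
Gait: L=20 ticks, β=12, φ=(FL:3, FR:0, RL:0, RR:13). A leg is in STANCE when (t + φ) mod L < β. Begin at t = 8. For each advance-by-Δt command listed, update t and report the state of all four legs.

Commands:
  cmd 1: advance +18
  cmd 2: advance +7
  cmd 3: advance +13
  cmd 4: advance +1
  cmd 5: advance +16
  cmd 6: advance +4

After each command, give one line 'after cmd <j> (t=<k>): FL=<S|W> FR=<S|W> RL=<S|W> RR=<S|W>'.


start t=8: FL=S FR=S RL=S RR=S
cmd 1: advance +18 → t=26, phase=(9,6,6,19) → FL=S FR=S RL=S RR=W
cmd 2: advance +7 → t=33, phase=(16,13,13,6) → FL=W FR=W RL=W RR=S
cmd 3: advance +13 → t=46, phase=(9,6,6,19) → FL=S FR=S RL=S RR=W
cmd 4: advance +1 → t=47, phase=(10,7,7,0) → FL=S FR=S RL=S RR=S
cmd 5: advance +16 → t=63, phase=(6,3,3,16) → FL=S FR=S RL=S RR=W
cmd 6: advance +4 → t=67, phase=(10,7,7,0) → FL=S FR=S RL=S RR=S

after cmd 1 (t=26): FL=S FR=S RL=S RR=W
after cmd 2 (t=33): FL=W FR=W RL=W RR=S
after cmd 3 (t=46): FL=S FR=S RL=S RR=W
after cmd 4 (t=47): FL=S FR=S RL=S RR=S
after cmd 5 (t=63): FL=S FR=S RL=S RR=W
after cmd 6 (t=67): FL=S FR=S RL=S RR=S


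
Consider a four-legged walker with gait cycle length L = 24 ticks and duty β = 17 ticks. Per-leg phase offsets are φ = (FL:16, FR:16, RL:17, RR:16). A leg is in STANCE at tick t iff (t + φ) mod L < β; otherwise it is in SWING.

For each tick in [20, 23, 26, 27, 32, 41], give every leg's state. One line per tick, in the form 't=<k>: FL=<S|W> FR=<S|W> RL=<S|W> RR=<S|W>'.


t=20: FL=S FR=S RL=S RR=S
t=23: FL=S FR=S RL=S RR=S
t=26: FL=W FR=W RL=W RR=W
t=27: FL=W FR=W RL=W RR=W
t=32: FL=S FR=S RL=S RR=S
t=41: FL=S FR=S RL=S RR=S

t=20: phase=(12,12,13,12) vs β=17 → FL=S FR=S RL=S RR=S
t=23: phase=(15,15,16,15) vs β=17 → FL=S FR=S RL=S RR=S
t=26: phase=(18,18,19,18) vs β=17 → FL=W FR=W RL=W RR=W
t=27: phase=(19,19,20,19) vs β=17 → FL=W FR=W RL=W RR=W
t=32: phase=(0,0,1,0) vs β=17 → FL=S FR=S RL=S RR=S
t=41: phase=(9,9,10,9) vs β=17 → FL=S FR=S RL=S RR=S


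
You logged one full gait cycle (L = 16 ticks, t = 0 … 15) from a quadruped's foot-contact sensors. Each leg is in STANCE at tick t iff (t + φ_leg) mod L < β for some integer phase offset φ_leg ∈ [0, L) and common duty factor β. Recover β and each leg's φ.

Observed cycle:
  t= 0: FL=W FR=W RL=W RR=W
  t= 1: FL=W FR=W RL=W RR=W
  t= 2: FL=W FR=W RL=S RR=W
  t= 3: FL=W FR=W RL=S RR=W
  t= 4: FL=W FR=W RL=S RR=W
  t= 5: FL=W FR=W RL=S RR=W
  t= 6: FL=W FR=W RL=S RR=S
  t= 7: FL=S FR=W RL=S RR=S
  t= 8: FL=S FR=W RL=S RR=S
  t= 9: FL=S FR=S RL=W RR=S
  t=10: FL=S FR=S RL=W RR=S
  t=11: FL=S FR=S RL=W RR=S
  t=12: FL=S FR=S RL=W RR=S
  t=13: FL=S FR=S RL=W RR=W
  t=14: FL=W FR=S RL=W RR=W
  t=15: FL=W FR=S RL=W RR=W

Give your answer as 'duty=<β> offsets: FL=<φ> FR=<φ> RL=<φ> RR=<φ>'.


duty=7 offsets: FL=9 FR=7 RL=14 RR=10

duty β = stance ticks per leg = 7
FL: stance ticks = 7; W→S at t=7 → φ=9
FR: stance ticks = 7; W→S at t=9 → φ=7
RL: stance ticks = 7; W→S at t=2 → φ=14
RR: stance ticks = 7; W→S at t=6 → φ=10


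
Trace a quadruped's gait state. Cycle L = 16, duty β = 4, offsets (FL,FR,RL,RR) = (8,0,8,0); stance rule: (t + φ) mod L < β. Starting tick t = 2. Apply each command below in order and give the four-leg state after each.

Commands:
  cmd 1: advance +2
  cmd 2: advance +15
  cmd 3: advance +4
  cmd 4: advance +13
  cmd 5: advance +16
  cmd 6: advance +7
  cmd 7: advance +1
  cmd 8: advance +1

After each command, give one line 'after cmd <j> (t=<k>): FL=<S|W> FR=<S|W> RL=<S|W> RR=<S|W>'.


after cmd 1 (t=4): FL=W FR=W RL=W RR=W
after cmd 2 (t=19): FL=W FR=S RL=W RR=S
after cmd 3 (t=23): FL=W FR=W RL=W RR=W
after cmd 4 (t=36): FL=W FR=W RL=W RR=W
after cmd 5 (t=52): FL=W FR=W RL=W RR=W
after cmd 6 (t=59): FL=S FR=W RL=S RR=W
after cmd 7 (t=60): FL=W FR=W RL=W RR=W
after cmd 8 (t=61): FL=W FR=W RL=W RR=W

start t=2: FL=W FR=S RL=W RR=S
cmd 1: advance +2 → t=4, phase=(12,4,12,4) → FL=W FR=W RL=W RR=W
cmd 2: advance +15 → t=19, phase=(11,3,11,3) → FL=W FR=S RL=W RR=S
cmd 3: advance +4 → t=23, phase=(15,7,15,7) → FL=W FR=W RL=W RR=W
cmd 4: advance +13 → t=36, phase=(12,4,12,4) → FL=W FR=W RL=W RR=W
cmd 5: advance +16 → t=52, phase=(12,4,12,4) → FL=W FR=W RL=W RR=W
cmd 6: advance +7 → t=59, phase=(3,11,3,11) → FL=S FR=W RL=S RR=W
cmd 7: advance +1 → t=60, phase=(4,12,4,12) → FL=W FR=W RL=W RR=W
cmd 8: advance +1 → t=61, phase=(5,13,5,13) → FL=W FR=W RL=W RR=W
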